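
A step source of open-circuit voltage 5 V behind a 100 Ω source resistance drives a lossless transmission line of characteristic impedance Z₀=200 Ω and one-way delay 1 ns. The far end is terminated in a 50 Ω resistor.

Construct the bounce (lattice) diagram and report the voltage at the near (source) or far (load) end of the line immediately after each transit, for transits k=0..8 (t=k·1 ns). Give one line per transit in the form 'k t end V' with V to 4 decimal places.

Γ_L=-0.600000, Γ_S=-0.333333; launch V₁=5·200/300=3.333333
k=0 src: V=3.3333
k=1 load: inc=3.333333, refl=3.333333·-0.600000=-2.0000; V=0.000000+3.333333+-2.000000=1.3333
k=2 src: inc=-2.000000, refl=-2.000000·-0.333333=0.6667; V=3.333333+-2.000000+0.666667=2.0000
k=3 load: inc=0.666667, refl=0.666667·-0.600000=-0.4000; V=1.333333+0.666667+-0.400000=1.6000
k=4 src: inc=-0.400000, refl=-0.400000·-0.333333=0.1333; V=2.000000+-0.400000+0.133333=1.7333
k=5 load: inc=0.133333, refl=0.133333·-0.600000=-0.0800; V=1.600000+0.133333+-0.080000=1.6533
k=6 src: inc=-0.080000, refl=-0.080000·-0.333333=0.0267; V=1.733333+-0.080000+0.026667=1.6800
k=7 load: inc=0.026667, refl=0.026667·-0.600000=-0.0160; V=1.653333+0.026667+-0.016000=1.6640
k=8 src: inc=-0.016000, refl=-0.016000·-0.333333=0.0053; V=1.680000+-0.016000+0.005333=1.6693

0 0 source 3.3333
1 1 load 1.3333
2 2 source 2.0000
3 3 load 1.6000
4 4 source 1.7333
5 5 load 1.6533
6 6 source 1.6800
7 7 load 1.6640
8 8 source 1.6693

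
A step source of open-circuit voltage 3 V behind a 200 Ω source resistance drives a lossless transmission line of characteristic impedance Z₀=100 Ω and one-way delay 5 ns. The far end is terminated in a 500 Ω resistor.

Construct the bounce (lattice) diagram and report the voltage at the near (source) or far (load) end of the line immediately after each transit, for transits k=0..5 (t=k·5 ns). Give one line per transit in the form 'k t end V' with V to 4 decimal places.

0 0 source 1.0000
1 5 load 1.6667
2 10 source 1.8889
3 15 load 2.0370
4 20 source 2.0864
5 25 load 2.1193

Γ_L=0.666667, Γ_S=0.333333; launch V₁=3·100/300=1.000000
k=0 src: V=1.0000
k=1 load: inc=1.000000, refl=1.000000·0.666667=0.6667; V=0.000000+1.000000+0.666667=1.6667
k=2 src: inc=0.666667, refl=0.666667·0.333333=0.2222; V=1.000000+0.666667+0.222222=1.8889
k=3 load: inc=0.222222, refl=0.222222·0.666667=0.1481; V=1.666667+0.222222+0.148148=2.0370
k=4 src: inc=0.148148, refl=0.148148·0.333333=0.0494; V=1.888889+0.148148+0.049383=2.0864
k=5 load: inc=0.049383, refl=0.049383·0.666667=0.0329; V=2.037037+0.049383+0.032922=2.1193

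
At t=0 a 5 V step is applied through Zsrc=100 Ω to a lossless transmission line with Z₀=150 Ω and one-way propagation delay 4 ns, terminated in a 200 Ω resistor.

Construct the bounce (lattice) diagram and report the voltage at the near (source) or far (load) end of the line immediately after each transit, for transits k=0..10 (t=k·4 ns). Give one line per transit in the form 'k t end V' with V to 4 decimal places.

0 0 source 3.0000
1 4 load 3.4286
2 8 source 3.3429
3 12 load 3.3306
4 16 source 3.3331
5 20 load 3.3334
6 24 source 3.3333
7 28 load 3.3333
8 32 source 3.3333
9 36 load 3.3333
10 40 source 3.3333

Γ_L=0.142857, Γ_S=-0.200000; launch V₁=5·150/250=3.000000
k=0 src: V=3.0000
k=1 load: inc=3.000000, refl=3.000000·0.142857=0.4286; V=0.000000+3.000000+0.428571=3.4286
k=2 src: inc=0.428571, refl=0.428571·-0.200000=-0.0857; V=3.000000+0.428571+-0.085714=3.3429
k=3 load: inc=-0.085714, refl=-0.085714·0.142857=-0.0122; V=3.428571+-0.085714+-0.012245=3.3306
k=4 src: inc=-0.012245, refl=-0.012245·-0.200000=0.0024; V=3.342857+-0.012245+0.002449=3.3331
k=5 load: inc=0.002449, refl=0.002449·0.142857=0.0003; V=3.330612+0.002449+0.000350=3.3334
k=6 src: inc=0.000350, refl=0.000350·-0.200000=-0.0001; V=3.333061+0.000350+-0.000070=3.3333
k=7 load: inc=-0.000070, refl=-0.000070·0.142857=-0.0000; V=3.333411+-0.000070+-0.000010=3.3333
k=8 src: inc=-0.000010, refl=-0.000010·-0.200000=0.0000; V=3.333341+-0.000010+0.000002=3.3333
k=9 load: inc=0.000002, refl=0.000002·0.142857=0.0000; V=3.333331+0.000002+0.000000=3.3333
k=10 src: inc=0.000000, refl=0.000000·-0.200000=-0.0000; V=3.333333+0.000000+-0.000000=3.3333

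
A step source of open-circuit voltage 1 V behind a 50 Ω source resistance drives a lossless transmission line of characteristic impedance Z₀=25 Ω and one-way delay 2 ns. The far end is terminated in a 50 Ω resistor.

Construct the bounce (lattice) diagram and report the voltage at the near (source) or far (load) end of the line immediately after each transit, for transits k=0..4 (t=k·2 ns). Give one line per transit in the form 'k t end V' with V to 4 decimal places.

0 0 source 0.3333
1 2 load 0.4444
2 4 source 0.4815
3 6 load 0.4938
4 8 source 0.4979

Γ_L=0.333333, Γ_S=0.333333; launch V₁=1·25/75=0.333333
k=0 src: V=0.3333
k=1 load: inc=0.333333, refl=0.333333·0.333333=0.1111; V=0.000000+0.333333+0.111111=0.4444
k=2 src: inc=0.111111, refl=0.111111·0.333333=0.0370; V=0.333333+0.111111+0.037037=0.4815
k=3 load: inc=0.037037, refl=0.037037·0.333333=0.0123; V=0.444444+0.037037+0.012346=0.4938
k=4 src: inc=0.012346, refl=0.012346·0.333333=0.0041; V=0.481481+0.012346+0.004115=0.4979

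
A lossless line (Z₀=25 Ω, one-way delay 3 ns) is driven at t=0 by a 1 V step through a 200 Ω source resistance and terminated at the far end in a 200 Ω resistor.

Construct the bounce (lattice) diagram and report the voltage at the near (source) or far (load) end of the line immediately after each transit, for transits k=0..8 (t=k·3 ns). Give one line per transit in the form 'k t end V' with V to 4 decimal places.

0 0 source 0.1111
1 3 load 0.1975
2 6 source 0.2647
3 9 load 0.3170
4 12 source 0.3577
5 15 load 0.3893
6 18 source 0.4139
7 21 load 0.4330
8 24 source 0.4479

Γ_L=0.777778, Γ_S=0.777778; launch V₁=1·25/225=0.111111
k=0 src: V=0.1111
k=1 load: inc=0.111111, refl=0.111111·0.777778=0.0864; V=0.000000+0.111111+0.086420=0.1975
k=2 src: inc=0.086420, refl=0.086420·0.777778=0.0672; V=0.111111+0.086420+0.067215=0.2647
k=3 load: inc=0.067215, refl=0.067215·0.777778=0.0523; V=0.197531+0.067215+0.052279=0.3170
k=4 src: inc=0.052279, refl=0.052279·0.777778=0.0407; V=0.264746+0.052279+0.040661=0.3577
k=5 load: inc=0.040661, refl=0.040661·0.777778=0.0316; V=0.317025+0.040661+0.031625=0.3893
k=6 src: inc=0.031625, refl=0.031625·0.777778=0.0246; V=0.357686+0.031625+0.024597=0.4139
k=7 load: inc=0.024597, refl=0.024597·0.777778=0.0191; V=0.389311+0.024597+0.019131=0.4330
k=8 src: inc=0.019131, refl=0.019131·0.777778=0.0149; V=0.413909+0.019131+0.014880=0.4479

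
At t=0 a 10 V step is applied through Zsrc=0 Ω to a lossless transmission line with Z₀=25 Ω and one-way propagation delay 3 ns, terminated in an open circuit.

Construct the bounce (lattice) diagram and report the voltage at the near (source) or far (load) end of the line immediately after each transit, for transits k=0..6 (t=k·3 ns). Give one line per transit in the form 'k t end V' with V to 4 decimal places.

Γ_L=1.000000, Γ_S=-1.000000; launch V₁=10·25/25=10.000000
k=0 src: V=10.0000
k=1 load: inc=10.000000, refl=10.000000·1.000000=10.0000; V=0.000000+10.000000+10.000000=20.0000
k=2 src: inc=10.000000, refl=10.000000·-1.000000=-10.0000; V=10.000000+10.000000+-10.000000=10.0000
k=3 load: inc=-10.000000, refl=-10.000000·1.000000=-10.0000; V=20.000000+-10.000000+-10.000000=0.0000
k=4 src: inc=-10.000000, refl=-10.000000·-1.000000=10.0000; V=10.000000+-10.000000+10.000000=10.0000
k=5 load: inc=10.000000, refl=10.000000·1.000000=10.0000; V=0.000000+10.000000+10.000000=20.0000
k=6 src: inc=10.000000, refl=10.000000·-1.000000=-10.0000; V=10.000000+10.000000+-10.000000=10.0000

0 0 source 10.0000
1 3 load 20.0000
2 6 source 10.0000
3 9 load 0.0000
4 12 source 10.0000
5 15 load 20.0000
6 18 source 10.0000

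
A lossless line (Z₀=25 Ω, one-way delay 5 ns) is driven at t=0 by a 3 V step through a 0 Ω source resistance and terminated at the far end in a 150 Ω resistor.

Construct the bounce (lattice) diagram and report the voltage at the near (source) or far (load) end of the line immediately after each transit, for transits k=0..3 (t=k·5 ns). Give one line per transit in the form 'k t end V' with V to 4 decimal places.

0 0 source 3.0000
1 5 load 5.1429
2 10 source 3.0000
3 15 load 1.4694

Γ_L=0.714286, Γ_S=-1.000000; launch V₁=3·25/25=3.000000
k=0 src: V=3.0000
k=1 load: inc=3.000000, refl=3.000000·0.714286=2.1429; V=0.000000+3.000000+2.142857=5.1429
k=2 src: inc=2.142857, refl=2.142857·-1.000000=-2.1429; V=3.000000+2.142857+-2.142857=3.0000
k=3 load: inc=-2.142857, refl=-2.142857·0.714286=-1.5306; V=5.142857+-2.142857+-1.530612=1.4694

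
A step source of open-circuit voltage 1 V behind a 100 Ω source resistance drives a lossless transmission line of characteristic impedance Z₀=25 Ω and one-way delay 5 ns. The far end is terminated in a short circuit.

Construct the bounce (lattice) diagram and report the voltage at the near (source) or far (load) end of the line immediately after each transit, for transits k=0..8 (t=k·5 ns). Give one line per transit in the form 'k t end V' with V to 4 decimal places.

Γ_L=-1.000000, Γ_S=0.600000; launch V₁=1·25/125=0.200000
k=0 src: V=0.2000
k=1 load: inc=0.200000, refl=0.200000·-1.000000=-0.2000; V=0.000000+0.200000+-0.200000=0.0000
k=2 src: inc=-0.200000, refl=-0.200000·0.600000=-0.1200; V=0.200000+-0.200000+-0.120000=-0.1200
k=3 load: inc=-0.120000, refl=-0.120000·-1.000000=0.1200; V=0.000000+-0.120000+0.120000=0.0000
k=4 src: inc=0.120000, refl=0.120000·0.600000=0.0720; V=-0.120000+0.120000+0.072000=0.0720
k=5 load: inc=0.072000, refl=0.072000·-1.000000=-0.0720; V=0.000000+0.072000+-0.072000=0.0000
k=6 src: inc=-0.072000, refl=-0.072000·0.600000=-0.0432; V=0.072000+-0.072000+-0.043200=-0.0432
k=7 load: inc=-0.043200, refl=-0.043200·-1.000000=0.0432; V=0.000000+-0.043200+0.043200=0.0000
k=8 src: inc=0.043200, refl=0.043200·0.600000=0.0259; V=-0.043200+0.043200+0.025920=0.0259

0 0 source 0.2000
1 5 load 0.0000
2 10 source -0.1200
3 15 load 0.0000
4 20 source 0.0720
5 25 load 0.0000
6 30 source -0.0432
7 35 load 0.0000
8 40 source 0.0259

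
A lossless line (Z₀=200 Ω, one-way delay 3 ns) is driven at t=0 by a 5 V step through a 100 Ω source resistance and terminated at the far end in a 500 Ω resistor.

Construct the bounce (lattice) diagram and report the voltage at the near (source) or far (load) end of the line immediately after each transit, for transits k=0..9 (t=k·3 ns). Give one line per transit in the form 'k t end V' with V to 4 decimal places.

0 0 source 3.3333
1 3 load 4.7619
2 6 source 4.2857
3 9 load 4.0816
4 12 source 4.1497
5 15 load 4.1788
6 18 source 4.1691
7 21 load 4.1649
8 24 source 4.1663
9 27 load 4.1669

Γ_L=0.428571, Γ_S=-0.333333; launch V₁=5·200/300=3.333333
k=0 src: V=3.3333
k=1 load: inc=3.333333, refl=3.333333·0.428571=1.4286; V=0.000000+3.333333+1.428571=4.7619
k=2 src: inc=1.428571, refl=1.428571·-0.333333=-0.4762; V=3.333333+1.428571+-0.476190=4.2857
k=3 load: inc=-0.476190, refl=-0.476190·0.428571=-0.2041; V=4.761905+-0.476190+-0.204082=4.0816
k=4 src: inc=-0.204082, refl=-0.204082·-0.333333=0.0680; V=4.285714+-0.204082+0.068027=4.1497
k=5 load: inc=0.068027, refl=0.068027·0.428571=0.0292; V=4.081633+0.068027+0.029155=4.1788
k=6 src: inc=0.029155, refl=0.029155·-0.333333=-0.0097; V=4.149660+0.029155+-0.009718=4.1691
k=7 load: inc=-0.009718, refl=-0.009718·0.428571=-0.0042; V=4.178814+-0.009718+-0.004165=4.1649
k=8 src: inc=-0.004165, refl=-0.004165·-0.333333=0.0014; V=4.169096+-0.004165+0.001388=4.1663
k=9 load: inc=0.001388, refl=0.001388·0.428571=0.0006; V=4.164931+0.001388+0.000595=4.1669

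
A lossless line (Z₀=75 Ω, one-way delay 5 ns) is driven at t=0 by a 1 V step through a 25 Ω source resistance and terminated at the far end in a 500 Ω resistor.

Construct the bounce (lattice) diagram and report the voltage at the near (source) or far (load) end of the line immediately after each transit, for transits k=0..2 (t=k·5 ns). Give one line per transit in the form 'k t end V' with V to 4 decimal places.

Γ_L=0.739130, Γ_S=-0.500000; launch V₁=1·75/100=0.750000
k=0 src: V=0.7500
k=1 load: inc=0.750000, refl=0.750000·0.739130=0.5543; V=0.000000+0.750000+0.554348=1.3043
k=2 src: inc=0.554348, refl=0.554348·-0.500000=-0.2772; V=0.750000+0.554348+-0.277174=1.0272

0 0 source 0.7500
1 5 load 1.3043
2 10 source 1.0272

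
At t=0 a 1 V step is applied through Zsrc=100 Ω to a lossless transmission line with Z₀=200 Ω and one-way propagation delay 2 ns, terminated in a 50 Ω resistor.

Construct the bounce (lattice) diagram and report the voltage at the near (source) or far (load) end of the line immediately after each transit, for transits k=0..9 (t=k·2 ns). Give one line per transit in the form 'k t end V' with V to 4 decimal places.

Γ_L=-0.600000, Γ_S=-0.333333; launch V₁=1·200/300=0.666667
k=0 src: V=0.6667
k=1 load: inc=0.666667, refl=0.666667·-0.600000=-0.4000; V=0.000000+0.666667+-0.400000=0.2667
k=2 src: inc=-0.400000, refl=-0.400000·-0.333333=0.1333; V=0.666667+-0.400000+0.133333=0.4000
k=3 load: inc=0.133333, refl=0.133333·-0.600000=-0.0800; V=0.266667+0.133333+-0.080000=0.3200
k=4 src: inc=-0.080000, refl=-0.080000·-0.333333=0.0267; V=0.400000+-0.080000+0.026667=0.3467
k=5 load: inc=0.026667, refl=0.026667·-0.600000=-0.0160; V=0.320000+0.026667+-0.016000=0.3307
k=6 src: inc=-0.016000, refl=-0.016000·-0.333333=0.0053; V=0.346667+-0.016000+0.005333=0.3360
k=7 load: inc=0.005333, refl=0.005333·-0.600000=-0.0032; V=0.330667+0.005333+-0.003200=0.3328
k=8 src: inc=-0.003200, refl=-0.003200·-0.333333=0.0011; V=0.336000+-0.003200+0.001067=0.3339
k=9 load: inc=0.001067, refl=0.001067·-0.600000=-0.0006; V=0.332800+0.001067+-0.000640=0.3332

0 0 source 0.6667
1 2 load 0.2667
2 4 source 0.4000
3 6 load 0.3200
4 8 source 0.3467
5 10 load 0.3307
6 12 source 0.3360
7 14 load 0.3328
8 16 source 0.3339
9 18 load 0.3332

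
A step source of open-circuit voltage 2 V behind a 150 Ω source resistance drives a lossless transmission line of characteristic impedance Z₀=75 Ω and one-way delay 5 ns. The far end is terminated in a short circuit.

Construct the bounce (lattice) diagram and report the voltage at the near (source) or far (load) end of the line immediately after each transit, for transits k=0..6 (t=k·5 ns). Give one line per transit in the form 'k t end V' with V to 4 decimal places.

0 0 source 0.6667
1 5 load 0.0000
2 10 source -0.2222
3 15 load 0.0000
4 20 source 0.0741
5 25 load 0.0000
6 30 source -0.0247

Γ_L=-1.000000, Γ_S=0.333333; launch V₁=2·75/225=0.666667
k=0 src: V=0.6667
k=1 load: inc=0.666667, refl=0.666667·-1.000000=-0.6667; V=0.000000+0.666667+-0.666667=0.0000
k=2 src: inc=-0.666667, refl=-0.666667·0.333333=-0.2222; V=0.666667+-0.666667+-0.222222=-0.2222
k=3 load: inc=-0.222222, refl=-0.222222·-1.000000=0.2222; V=0.000000+-0.222222+0.222222=0.0000
k=4 src: inc=0.222222, refl=0.222222·0.333333=0.0741; V=-0.222222+0.222222+0.074074=0.0741
k=5 load: inc=0.074074, refl=0.074074·-1.000000=-0.0741; V=0.000000+0.074074+-0.074074=0.0000
k=6 src: inc=-0.074074, refl=-0.074074·0.333333=-0.0247; V=0.074074+-0.074074+-0.024691=-0.0247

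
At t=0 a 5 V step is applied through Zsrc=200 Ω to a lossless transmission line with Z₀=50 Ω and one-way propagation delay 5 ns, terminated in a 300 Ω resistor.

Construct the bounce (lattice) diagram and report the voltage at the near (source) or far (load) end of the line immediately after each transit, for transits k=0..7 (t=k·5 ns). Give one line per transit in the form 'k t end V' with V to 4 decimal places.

Γ_L=0.714286, Γ_S=0.600000; launch V₁=5·50/250=1.000000
k=0 src: V=1.0000
k=1 load: inc=1.000000, refl=1.000000·0.714286=0.7143; V=0.000000+1.000000+0.714286=1.7143
k=2 src: inc=0.714286, refl=0.714286·0.600000=0.4286; V=1.000000+0.714286+0.428571=2.1429
k=3 load: inc=0.428571, refl=0.428571·0.714286=0.3061; V=1.714286+0.428571+0.306122=2.4490
k=4 src: inc=0.306122, refl=0.306122·0.600000=0.1837; V=2.142857+0.306122+0.183673=2.6327
k=5 load: inc=0.183673, refl=0.183673·0.714286=0.1312; V=2.448980+0.183673+0.131195=2.7638
k=6 src: inc=0.131195, refl=0.131195·0.600000=0.0787; V=2.632653+0.131195+0.078717=2.8426
k=7 load: inc=0.078717, refl=0.078717·0.714286=0.0562; V=2.763848+0.078717+0.056227=2.8988

0 0 source 1.0000
1 5 load 1.7143
2 10 source 2.1429
3 15 load 2.4490
4 20 source 2.6327
5 25 load 2.7638
6 30 source 2.8426
7 35 load 2.8988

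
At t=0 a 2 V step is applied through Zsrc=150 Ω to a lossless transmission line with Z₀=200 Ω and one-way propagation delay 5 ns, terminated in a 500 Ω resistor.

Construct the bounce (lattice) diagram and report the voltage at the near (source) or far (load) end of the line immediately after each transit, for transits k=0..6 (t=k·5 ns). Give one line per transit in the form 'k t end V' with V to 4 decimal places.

0 0 source 1.1429
1 5 load 1.6327
2 10 source 1.5627
3 15 load 1.5327
4 20 source 1.5370
5 25 load 1.5388
6 30 source 1.5386

Γ_L=0.428571, Γ_S=-0.142857; launch V₁=2·200/350=1.142857
k=0 src: V=1.1429
k=1 load: inc=1.142857, refl=1.142857·0.428571=0.4898; V=0.000000+1.142857+0.489796=1.6327
k=2 src: inc=0.489796, refl=0.489796·-0.142857=-0.0700; V=1.142857+0.489796+-0.069971=1.5627
k=3 load: inc=-0.069971, refl=-0.069971·0.428571=-0.0300; V=1.632653+-0.069971+-0.029988=1.5327
k=4 src: inc=-0.029988, refl=-0.029988·-0.142857=0.0043; V=1.562682+-0.029988+0.004284=1.5370
k=5 load: inc=0.004284, refl=0.004284·0.428571=0.0018; V=1.532695+0.004284+0.001836=1.5388
k=6 src: inc=0.001836, refl=0.001836·-0.142857=-0.0003; V=1.536979+0.001836+-0.000262=1.5386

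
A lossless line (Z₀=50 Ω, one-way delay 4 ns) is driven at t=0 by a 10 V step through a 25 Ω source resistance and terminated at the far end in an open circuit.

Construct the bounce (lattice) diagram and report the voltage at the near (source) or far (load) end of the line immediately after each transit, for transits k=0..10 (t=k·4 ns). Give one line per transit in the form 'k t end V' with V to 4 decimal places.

Γ_L=1.000000, Γ_S=-0.333333; launch V₁=10·50/75=6.666667
k=0 src: V=6.6667
k=1 load: inc=6.666667, refl=6.666667·1.000000=6.6667; V=0.000000+6.666667+6.666667=13.3333
k=2 src: inc=6.666667, refl=6.666667·-0.333333=-2.2222; V=6.666667+6.666667+-2.222222=11.1111
k=3 load: inc=-2.222222, refl=-2.222222·1.000000=-2.2222; V=13.333333+-2.222222+-2.222222=8.8889
k=4 src: inc=-2.222222, refl=-2.222222·-0.333333=0.7407; V=11.111111+-2.222222+0.740741=9.6296
k=5 load: inc=0.740741, refl=0.740741·1.000000=0.7407; V=8.888889+0.740741+0.740741=10.3704
k=6 src: inc=0.740741, refl=0.740741·-0.333333=-0.2469; V=9.629630+0.740741+-0.246914=10.1235
k=7 load: inc=-0.246914, refl=-0.246914·1.000000=-0.2469; V=10.370370+-0.246914+-0.246914=9.8765
k=8 src: inc=-0.246914, refl=-0.246914·-0.333333=0.0823; V=10.123457+-0.246914+0.082305=9.9588
k=9 load: inc=0.082305, refl=0.082305·1.000000=0.0823; V=9.876543+0.082305+0.082305=10.0412
k=10 src: inc=0.082305, refl=0.082305·-0.333333=-0.0274; V=9.958848+0.082305+-0.027435=10.0137

0 0 source 6.6667
1 4 load 13.3333
2 8 source 11.1111
3 12 load 8.8889
4 16 source 9.6296
5 20 load 10.3704
6 24 source 10.1235
7 28 load 9.8765
8 32 source 9.9588
9 36 load 10.0412
10 40 source 10.0137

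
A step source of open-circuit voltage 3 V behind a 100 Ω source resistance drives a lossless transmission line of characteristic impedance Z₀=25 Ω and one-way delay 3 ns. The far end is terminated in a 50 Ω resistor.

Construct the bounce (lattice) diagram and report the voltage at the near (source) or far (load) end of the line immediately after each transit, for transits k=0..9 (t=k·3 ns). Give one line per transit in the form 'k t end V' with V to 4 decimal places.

0 0 source 0.6000
1 3 load 0.8000
2 6 source 0.9200
3 9 load 0.9600
4 12 source 0.9840
5 15 load 0.9920
6 18 source 0.9968
7 21 load 0.9984
8 24 source 0.9994
9 27 load 0.9997

Γ_L=0.333333, Γ_S=0.600000; launch V₁=3·25/125=0.600000
k=0 src: V=0.6000
k=1 load: inc=0.600000, refl=0.600000·0.333333=0.2000; V=0.000000+0.600000+0.200000=0.8000
k=2 src: inc=0.200000, refl=0.200000·0.600000=0.1200; V=0.600000+0.200000+0.120000=0.9200
k=3 load: inc=0.120000, refl=0.120000·0.333333=0.0400; V=0.800000+0.120000+0.040000=0.9600
k=4 src: inc=0.040000, refl=0.040000·0.600000=0.0240; V=0.920000+0.040000+0.024000=0.9840
k=5 load: inc=0.024000, refl=0.024000·0.333333=0.0080; V=0.960000+0.024000+0.008000=0.9920
k=6 src: inc=0.008000, refl=0.008000·0.600000=0.0048; V=0.984000+0.008000+0.004800=0.9968
k=7 load: inc=0.004800, refl=0.004800·0.333333=0.0016; V=0.992000+0.004800+0.001600=0.9984
k=8 src: inc=0.001600, refl=0.001600·0.600000=0.0010; V=0.996800+0.001600+0.000960=0.9994
k=9 load: inc=0.000960, refl=0.000960·0.333333=0.0003; V=0.998400+0.000960+0.000320=0.9997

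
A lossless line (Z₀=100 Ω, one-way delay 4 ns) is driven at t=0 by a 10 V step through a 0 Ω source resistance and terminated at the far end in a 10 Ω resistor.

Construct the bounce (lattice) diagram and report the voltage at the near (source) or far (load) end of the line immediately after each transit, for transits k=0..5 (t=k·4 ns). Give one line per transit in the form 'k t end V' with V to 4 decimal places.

0 0 source 10.0000
1 4 load 1.8182
2 8 source 10.0000
3 12 load 3.3058
4 16 source 10.0000
5 20 load 4.5229

Γ_L=-0.818182, Γ_S=-1.000000; launch V₁=10·100/100=10.000000
k=0 src: V=10.0000
k=1 load: inc=10.000000, refl=10.000000·-0.818182=-8.1818; V=0.000000+10.000000+-8.181818=1.8182
k=2 src: inc=-8.181818, refl=-8.181818·-1.000000=8.1818; V=10.000000+-8.181818+8.181818=10.0000
k=3 load: inc=8.181818, refl=8.181818·-0.818182=-6.6942; V=1.818182+8.181818+-6.694215=3.3058
k=4 src: inc=-6.694215, refl=-6.694215·-1.000000=6.6942; V=10.000000+-6.694215+6.694215=10.0000
k=5 load: inc=6.694215, refl=6.694215·-0.818182=-5.4771; V=3.305785+6.694215+-5.477085=4.5229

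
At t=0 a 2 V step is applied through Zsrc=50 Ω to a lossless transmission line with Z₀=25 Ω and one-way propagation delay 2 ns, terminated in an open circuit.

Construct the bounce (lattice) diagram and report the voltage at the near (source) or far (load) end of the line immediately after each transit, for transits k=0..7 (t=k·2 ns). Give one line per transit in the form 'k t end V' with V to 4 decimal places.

Γ_L=1.000000, Γ_S=0.333333; launch V₁=2·25/75=0.666667
k=0 src: V=0.6667
k=1 load: inc=0.666667, refl=0.666667·1.000000=0.6667; V=0.000000+0.666667+0.666667=1.3333
k=2 src: inc=0.666667, refl=0.666667·0.333333=0.2222; V=0.666667+0.666667+0.222222=1.5556
k=3 load: inc=0.222222, refl=0.222222·1.000000=0.2222; V=1.333333+0.222222+0.222222=1.7778
k=4 src: inc=0.222222, refl=0.222222·0.333333=0.0741; V=1.555556+0.222222+0.074074=1.8519
k=5 load: inc=0.074074, refl=0.074074·1.000000=0.0741; V=1.777778+0.074074+0.074074=1.9259
k=6 src: inc=0.074074, refl=0.074074·0.333333=0.0247; V=1.851852+0.074074+0.024691=1.9506
k=7 load: inc=0.024691, refl=0.024691·1.000000=0.0247; V=1.925926+0.024691+0.024691=1.9753

0 0 source 0.6667
1 2 load 1.3333
2 4 source 1.5556
3 6 load 1.7778
4 8 source 1.8519
5 10 load 1.9259
6 12 source 1.9506
7 14 load 1.9753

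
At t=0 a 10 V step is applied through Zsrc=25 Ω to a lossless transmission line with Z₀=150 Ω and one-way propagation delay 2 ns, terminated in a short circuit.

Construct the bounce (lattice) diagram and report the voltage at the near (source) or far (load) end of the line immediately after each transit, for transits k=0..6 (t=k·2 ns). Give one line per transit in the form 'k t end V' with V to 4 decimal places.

0 0 source 8.5714
1 2 load 0.0000
2 4 source 6.1224
3 6 load 0.0000
4 8 source 4.3732
5 10 load 0.0000
6 12 source 3.1237

Γ_L=-1.000000, Γ_S=-0.714286; launch V₁=10·150/175=8.571429
k=0 src: V=8.5714
k=1 load: inc=8.571429, refl=8.571429·-1.000000=-8.5714; V=0.000000+8.571429+-8.571429=0.0000
k=2 src: inc=-8.571429, refl=-8.571429·-0.714286=6.1224; V=8.571429+-8.571429+6.122449=6.1224
k=3 load: inc=6.122449, refl=6.122449·-1.000000=-6.1224; V=0.000000+6.122449+-6.122449=0.0000
k=4 src: inc=-6.122449, refl=-6.122449·-0.714286=4.3732; V=6.122449+-6.122449+4.373178=4.3732
k=5 load: inc=4.373178, refl=4.373178·-1.000000=-4.3732; V=0.000000+4.373178+-4.373178=0.0000
k=6 src: inc=-4.373178, refl=-4.373178·-0.714286=3.1237; V=4.373178+-4.373178+3.123698=3.1237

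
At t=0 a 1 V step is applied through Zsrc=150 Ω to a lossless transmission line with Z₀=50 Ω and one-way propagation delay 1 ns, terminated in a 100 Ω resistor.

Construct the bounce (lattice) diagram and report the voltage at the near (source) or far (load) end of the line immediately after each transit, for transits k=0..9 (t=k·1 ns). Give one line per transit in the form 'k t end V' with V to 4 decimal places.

Γ_L=0.333333, Γ_S=0.500000; launch V₁=1·50/200=0.250000
k=0 src: V=0.2500
k=1 load: inc=0.250000, refl=0.250000·0.333333=0.0833; V=0.000000+0.250000+0.083333=0.3333
k=2 src: inc=0.083333, refl=0.083333·0.500000=0.0417; V=0.250000+0.083333+0.041667=0.3750
k=3 load: inc=0.041667, refl=0.041667·0.333333=0.0139; V=0.333333+0.041667+0.013889=0.3889
k=4 src: inc=0.013889, refl=0.013889·0.500000=0.0069; V=0.375000+0.013889+0.006944=0.3958
k=5 load: inc=0.006944, refl=0.006944·0.333333=0.0023; V=0.388889+0.006944+0.002315=0.3981
k=6 src: inc=0.002315, refl=0.002315·0.500000=0.0012; V=0.395833+0.002315+0.001157=0.3993
k=7 load: inc=0.001157, refl=0.001157·0.333333=0.0004; V=0.398148+0.001157+0.000386=0.3997
k=8 src: inc=0.000386, refl=0.000386·0.500000=0.0002; V=0.399306+0.000386+0.000193=0.3999
k=9 load: inc=0.000193, refl=0.000193·0.333333=0.0001; V=0.399691+0.000193+0.000064=0.3999

0 0 source 0.2500
1 1 load 0.3333
2 2 source 0.3750
3 3 load 0.3889
4 4 source 0.3958
5 5 load 0.3981
6 6 source 0.3993
7 7 load 0.3997
8 8 source 0.3999
9 9 load 0.3999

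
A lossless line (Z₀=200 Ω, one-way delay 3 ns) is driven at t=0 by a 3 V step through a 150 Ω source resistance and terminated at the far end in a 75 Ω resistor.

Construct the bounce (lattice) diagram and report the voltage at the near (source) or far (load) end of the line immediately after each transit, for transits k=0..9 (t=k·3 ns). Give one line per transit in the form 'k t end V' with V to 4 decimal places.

0 0 source 1.7143
1 3 load 0.9351
2 6 source 1.0464
3 9 load 0.9958
4 12 source 1.0030
5 15 load 0.9997
6 18 source 1.0002
7 21 load 1.0000
8 24 source 1.0000
9 27 load 1.0000

Γ_L=-0.454545, Γ_S=-0.142857; launch V₁=3·200/350=1.714286
k=0 src: V=1.7143
k=1 load: inc=1.714286, refl=1.714286·-0.454545=-0.7792; V=0.000000+1.714286+-0.779221=0.9351
k=2 src: inc=-0.779221, refl=-0.779221·-0.142857=0.1113; V=1.714286+-0.779221+0.111317=1.0464
k=3 load: inc=0.111317, refl=0.111317·-0.454545=-0.0506; V=0.935065+0.111317+-0.050599=0.9958
k=4 src: inc=-0.050599, refl=-0.050599·-0.142857=0.0072; V=1.046382+-0.050599+0.007228=1.0030
k=5 load: inc=0.007228, refl=0.007228·-0.454545=-0.0033; V=0.995783+0.007228+-0.003286=0.9997
k=6 src: inc=-0.003286, refl=-0.003286·-0.142857=0.0005; V=1.003012+-0.003286+0.000469=1.0002
k=7 load: inc=0.000469, refl=0.000469·-0.454545=-0.0002; V=0.999726+0.000469+-0.000213=1.0000
k=8 src: inc=-0.000213, refl=-0.000213·-0.142857=0.0000; V=1.000196+-0.000213+0.000030=1.0000
k=9 load: inc=0.000030, refl=0.000030·-0.454545=-0.0000; V=0.999982+0.000030+-0.000014=1.0000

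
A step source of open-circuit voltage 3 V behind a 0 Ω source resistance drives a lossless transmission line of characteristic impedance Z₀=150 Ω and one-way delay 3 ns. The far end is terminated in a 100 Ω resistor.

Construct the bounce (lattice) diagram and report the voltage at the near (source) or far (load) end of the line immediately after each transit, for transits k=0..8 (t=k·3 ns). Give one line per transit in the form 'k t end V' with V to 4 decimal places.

0 0 source 3.0000
1 3 load 2.4000
2 6 source 3.0000
3 9 load 2.8800
4 12 source 3.0000
5 15 load 2.9760
6 18 source 3.0000
7 21 load 2.9952
8 24 source 3.0000

Γ_L=-0.200000, Γ_S=-1.000000; launch V₁=3·150/150=3.000000
k=0 src: V=3.0000
k=1 load: inc=3.000000, refl=3.000000·-0.200000=-0.6000; V=0.000000+3.000000+-0.600000=2.4000
k=2 src: inc=-0.600000, refl=-0.600000·-1.000000=0.6000; V=3.000000+-0.600000+0.600000=3.0000
k=3 load: inc=0.600000, refl=0.600000·-0.200000=-0.1200; V=2.400000+0.600000+-0.120000=2.8800
k=4 src: inc=-0.120000, refl=-0.120000·-1.000000=0.1200; V=3.000000+-0.120000+0.120000=3.0000
k=5 load: inc=0.120000, refl=0.120000·-0.200000=-0.0240; V=2.880000+0.120000+-0.024000=2.9760
k=6 src: inc=-0.024000, refl=-0.024000·-1.000000=0.0240; V=3.000000+-0.024000+0.024000=3.0000
k=7 load: inc=0.024000, refl=0.024000·-0.200000=-0.0048; V=2.976000+0.024000+-0.004800=2.9952
k=8 src: inc=-0.004800, refl=-0.004800·-1.000000=0.0048; V=3.000000+-0.004800+0.004800=3.0000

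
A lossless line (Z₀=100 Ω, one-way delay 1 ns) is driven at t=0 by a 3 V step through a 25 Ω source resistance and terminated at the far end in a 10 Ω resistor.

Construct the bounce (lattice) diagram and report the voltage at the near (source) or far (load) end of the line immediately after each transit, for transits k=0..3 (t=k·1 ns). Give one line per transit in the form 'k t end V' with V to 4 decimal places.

Γ_L=-0.818182, Γ_S=-0.600000; launch V₁=3·100/125=2.400000
k=0 src: V=2.4000
k=1 load: inc=2.400000, refl=2.400000·-0.818182=-1.9636; V=0.000000+2.400000+-1.963636=0.4364
k=2 src: inc=-1.963636, refl=-1.963636·-0.600000=1.1782; V=2.400000+-1.963636+1.178182=1.6145
k=3 load: inc=1.178182, refl=1.178182·-0.818182=-0.9640; V=0.436364+1.178182+-0.963967=0.6506

0 0 source 2.4000
1 1 load 0.4364
2 2 source 1.6145
3 3 load 0.6506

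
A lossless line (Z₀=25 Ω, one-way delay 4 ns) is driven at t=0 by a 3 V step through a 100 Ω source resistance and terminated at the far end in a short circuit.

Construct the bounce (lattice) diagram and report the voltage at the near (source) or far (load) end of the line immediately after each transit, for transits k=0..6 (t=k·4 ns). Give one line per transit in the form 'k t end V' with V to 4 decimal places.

0 0 source 0.6000
1 4 load 0.0000
2 8 source -0.3600
3 12 load 0.0000
4 16 source 0.2160
5 20 load 0.0000
6 24 source -0.1296

Γ_L=-1.000000, Γ_S=0.600000; launch V₁=3·25/125=0.600000
k=0 src: V=0.6000
k=1 load: inc=0.600000, refl=0.600000·-1.000000=-0.6000; V=0.000000+0.600000+-0.600000=0.0000
k=2 src: inc=-0.600000, refl=-0.600000·0.600000=-0.3600; V=0.600000+-0.600000+-0.360000=-0.3600
k=3 load: inc=-0.360000, refl=-0.360000·-1.000000=0.3600; V=0.000000+-0.360000+0.360000=0.0000
k=4 src: inc=0.360000, refl=0.360000·0.600000=0.2160; V=-0.360000+0.360000+0.216000=0.2160
k=5 load: inc=0.216000, refl=0.216000·-1.000000=-0.2160; V=0.000000+0.216000+-0.216000=0.0000
k=6 src: inc=-0.216000, refl=-0.216000·0.600000=-0.1296; V=0.216000+-0.216000+-0.129600=-0.1296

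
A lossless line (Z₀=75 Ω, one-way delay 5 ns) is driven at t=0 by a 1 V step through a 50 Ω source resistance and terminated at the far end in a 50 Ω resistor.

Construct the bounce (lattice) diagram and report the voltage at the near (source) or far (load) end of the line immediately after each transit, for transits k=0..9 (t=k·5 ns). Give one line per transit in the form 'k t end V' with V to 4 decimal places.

0 0 source 0.6000
1 5 load 0.4800
2 10 source 0.5040
3 15 load 0.4992
4 20 source 0.5002
5 25 load 0.5000
6 30 source 0.5000
7 35 load 0.5000
8 40 source 0.5000
9 45 load 0.5000

Γ_L=-0.200000, Γ_S=-0.200000; launch V₁=1·75/125=0.600000
k=0 src: V=0.6000
k=1 load: inc=0.600000, refl=0.600000·-0.200000=-0.1200; V=0.000000+0.600000+-0.120000=0.4800
k=2 src: inc=-0.120000, refl=-0.120000·-0.200000=0.0240; V=0.600000+-0.120000+0.024000=0.5040
k=3 load: inc=0.024000, refl=0.024000·-0.200000=-0.0048; V=0.480000+0.024000+-0.004800=0.4992
k=4 src: inc=-0.004800, refl=-0.004800·-0.200000=0.0010; V=0.504000+-0.004800+0.000960=0.5002
k=5 load: inc=0.000960, refl=0.000960·-0.200000=-0.0002; V=0.499200+0.000960+-0.000192=0.5000
k=6 src: inc=-0.000192, refl=-0.000192·-0.200000=0.0000; V=0.500160+-0.000192+0.000038=0.5000
k=7 load: inc=0.000038, refl=0.000038·-0.200000=-0.0000; V=0.499968+0.000038+-0.000008=0.5000
k=8 src: inc=-0.000008, refl=-0.000008·-0.200000=0.0000; V=0.500006+-0.000008+0.000002=0.5000
k=9 load: inc=0.000002, refl=0.000002·-0.200000=-0.0000; V=0.499999+0.000002+-0.000000=0.5000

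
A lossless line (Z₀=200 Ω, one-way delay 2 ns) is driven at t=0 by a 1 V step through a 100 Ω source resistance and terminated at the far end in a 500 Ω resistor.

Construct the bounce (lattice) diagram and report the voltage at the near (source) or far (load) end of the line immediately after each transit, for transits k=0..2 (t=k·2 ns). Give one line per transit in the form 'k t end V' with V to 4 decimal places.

0 0 source 0.6667
1 2 load 0.9524
2 4 source 0.8571

Γ_L=0.428571, Γ_S=-0.333333; launch V₁=1·200/300=0.666667
k=0 src: V=0.6667
k=1 load: inc=0.666667, refl=0.666667·0.428571=0.2857; V=0.000000+0.666667+0.285714=0.9524
k=2 src: inc=0.285714, refl=0.285714·-0.333333=-0.0952; V=0.666667+0.285714+-0.095238=0.8571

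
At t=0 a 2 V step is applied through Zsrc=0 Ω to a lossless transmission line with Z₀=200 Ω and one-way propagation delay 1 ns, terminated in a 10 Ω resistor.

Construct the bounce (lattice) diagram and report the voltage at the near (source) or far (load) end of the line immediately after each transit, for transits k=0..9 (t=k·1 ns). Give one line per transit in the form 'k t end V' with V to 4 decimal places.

0 0 source 2.0000
1 1 load 0.1905
2 2 source 2.0000
3 3 load 0.3628
4 4 source 2.0000
5 5 load 0.5187
6 6 source 2.0000
7 7 load 0.6598
8 8 source 2.0000
9 9 load 0.7874

Γ_L=-0.904762, Γ_S=-1.000000; launch V₁=2·200/200=2.000000
k=0 src: V=2.0000
k=1 load: inc=2.000000, refl=2.000000·-0.904762=-1.8095; V=0.000000+2.000000+-1.809524=0.1905
k=2 src: inc=-1.809524, refl=-1.809524·-1.000000=1.8095; V=2.000000+-1.809524+1.809524=2.0000
k=3 load: inc=1.809524, refl=1.809524·-0.904762=-1.6372; V=0.190476+1.809524+-1.637188=0.3628
k=4 src: inc=-1.637188, refl=-1.637188·-1.000000=1.6372; V=2.000000+-1.637188+1.637188=2.0000
k=5 load: inc=1.637188, refl=1.637188·-0.904762=-1.4813; V=0.362812+1.637188+-1.481266=0.5187
k=6 src: inc=-1.481266, refl=-1.481266·-1.000000=1.4813; V=2.000000+-1.481266+1.481266=2.0000
k=7 load: inc=1.481266, refl=1.481266·-0.904762=-1.3402; V=0.518734+1.481266+-1.340193=0.6598
k=8 src: inc=-1.340193, refl=-1.340193·-1.000000=1.3402; V=2.000000+-1.340193+1.340193=2.0000
k=9 load: inc=1.340193, refl=1.340193·-0.904762=-1.2126; V=0.659807+1.340193+-1.212555=0.7874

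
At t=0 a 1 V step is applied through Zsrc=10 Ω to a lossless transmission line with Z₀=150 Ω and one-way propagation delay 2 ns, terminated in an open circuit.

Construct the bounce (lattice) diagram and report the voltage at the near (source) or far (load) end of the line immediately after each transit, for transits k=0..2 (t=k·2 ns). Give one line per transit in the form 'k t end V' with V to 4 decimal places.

Γ_L=1.000000, Γ_S=-0.875000; launch V₁=1·150/160=0.937500
k=0 src: V=0.9375
k=1 load: inc=0.937500, refl=0.937500·1.000000=0.9375; V=0.000000+0.937500+0.937500=1.8750
k=2 src: inc=0.937500, refl=0.937500·-0.875000=-0.8203; V=0.937500+0.937500+-0.820312=1.0547

0 0 source 0.9375
1 2 load 1.8750
2 4 source 1.0547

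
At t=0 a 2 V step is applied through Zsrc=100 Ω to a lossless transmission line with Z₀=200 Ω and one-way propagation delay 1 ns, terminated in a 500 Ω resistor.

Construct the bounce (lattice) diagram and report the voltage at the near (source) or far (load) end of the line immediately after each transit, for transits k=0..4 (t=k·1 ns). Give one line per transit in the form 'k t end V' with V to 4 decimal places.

0 0 source 1.3333
1 1 load 1.9048
2 2 source 1.7143
3 3 load 1.6327
4 4 source 1.6599

Γ_L=0.428571, Γ_S=-0.333333; launch V₁=2·200/300=1.333333
k=0 src: V=1.3333
k=1 load: inc=1.333333, refl=1.333333·0.428571=0.5714; V=0.000000+1.333333+0.571429=1.9048
k=2 src: inc=0.571429, refl=0.571429·-0.333333=-0.1905; V=1.333333+0.571429+-0.190476=1.7143
k=3 load: inc=-0.190476, refl=-0.190476·0.428571=-0.0816; V=1.904762+-0.190476+-0.081633=1.6327
k=4 src: inc=-0.081633, refl=-0.081633·-0.333333=0.0272; V=1.714286+-0.081633+0.027211=1.6599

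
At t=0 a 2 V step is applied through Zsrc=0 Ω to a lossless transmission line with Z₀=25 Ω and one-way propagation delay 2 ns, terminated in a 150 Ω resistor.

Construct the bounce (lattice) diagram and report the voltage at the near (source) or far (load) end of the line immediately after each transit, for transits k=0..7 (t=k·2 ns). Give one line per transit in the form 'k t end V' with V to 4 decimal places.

Γ_L=0.714286, Γ_S=-1.000000; launch V₁=2·25/25=2.000000
k=0 src: V=2.0000
k=1 load: inc=2.000000, refl=2.000000·0.714286=1.4286; V=0.000000+2.000000+1.428571=3.4286
k=2 src: inc=1.428571, refl=1.428571·-1.000000=-1.4286; V=2.000000+1.428571+-1.428571=2.0000
k=3 load: inc=-1.428571, refl=-1.428571·0.714286=-1.0204; V=3.428571+-1.428571+-1.020408=0.9796
k=4 src: inc=-1.020408, refl=-1.020408·-1.000000=1.0204; V=2.000000+-1.020408+1.020408=2.0000
k=5 load: inc=1.020408, refl=1.020408·0.714286=0.7289; V=0.979592+1.020408+0.728863=2.7289
k=6 src: inc=0.728863, refl=0.728863·-1.000000=-0.7289; V=2.000000+0.728863+-0.728863=2.0000
k=7 load: inc=-0.728863, refl=-0.728863·0.714286=-0.5206; V=2.728863+-0.728863+-0.520616=1.4794

0 0 source 2.0000
1 2 load 3.4286
2 4 source 2.0000
3 6 load 0.9796
4 8 source 2.0000
5 10 load 2.7289
6 12 source 2.0000
7 14 load 1.4794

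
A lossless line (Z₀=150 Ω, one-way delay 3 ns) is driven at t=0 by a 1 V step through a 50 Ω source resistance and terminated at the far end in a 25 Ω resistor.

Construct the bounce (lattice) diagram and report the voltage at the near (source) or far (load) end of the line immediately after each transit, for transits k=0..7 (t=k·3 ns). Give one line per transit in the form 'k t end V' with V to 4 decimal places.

Γ_L=-0.714286, Γ_S=-0.500000; launch V₁=1·150/200=0.750000
k=0 src: V=0.7500
k=1 load: inc=0.750000, refl=0.750000·-0.714286=-0.5357; V=0.000000+0.750000+-0.535714=0.2143
k=2 src: inc=-0.535714, refl=-0.535714·-0.500000=0.2679; V=0.750000+-0.535714+0.267857=0.4821
k=3 load: inc=0.267857, refl=0.267857·-0.714286=-0.1913; V=0.214286+0.267857+-0.191327=0.2908
k=4 src: inc=-0.191327, refl=-0.191327·-0.500000=0.0957; V=0.482143+-0.191327+0.095663=0.3865
k=5 load: inc=0.095663, refl=0.095663·-0.714286=-0.0683; V=0.290816+0.095663+-0.068331=0.3181
k=6 src: inc=-0.068331, refl=-0.068331·-0.500000=0.0342; V=0.386480+-0.068331+0.034165=0.3523
k=7 load: inc=0.034165, refl=0.034165·-0.714286=-0.0244; V=0.318149+0.034165+-0.024404=0.3279

0 0 source 0.7500
1 3 load 0.2143
2 6 source 0.4821
3 9 load 0.2908
4 12 source 0.3865
5 15 load 0.3181
6 18 source 0.3523
7 21 load 0.3279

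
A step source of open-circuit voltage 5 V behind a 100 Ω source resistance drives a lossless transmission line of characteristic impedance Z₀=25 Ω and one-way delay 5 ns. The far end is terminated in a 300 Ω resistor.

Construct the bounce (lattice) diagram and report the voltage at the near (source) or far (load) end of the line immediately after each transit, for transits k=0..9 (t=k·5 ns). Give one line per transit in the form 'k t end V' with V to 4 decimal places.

Γ_L=0.846154, Γ_S=0.600000; launch V₁=5·25/125=1.000000
k=0 src: V=1.0000
k=1 load: inc=1.000000, refl=1.000000·0.846154=0.8462; V=0.000000+1.000000+0.846154=1.8462
k=2 src: inc=0.846154, refl=0.846154·0.600000=0.5077; V=1.000000+0.846154+0.507692=2.3538
k=3 load: inc=0.507692, refl=0.507692·0.846154=0.4296; V=1.846154+0.507692+0.429586=2.7834
k=4 src: inc=0.429586, refl=0.429586·0.600000=0.2578; V=2.353846+0.429586+0.257751=3.0412
k=5 load: inc=0.257751, refl=0.257751·0.846154=0.2181; V=2.783432+0.257751+0.218097=3.2593
k=6 src: inc=0.218097, refl=0.218097·0.600000=0.1309; V=3.041183+0.218097+0.130858=3.3901
k=7 load: inc=0.130858, refl=0.130858·0.846154=0.1107; V=3.259281+0.130858+0.110726=3.5009
k=8 src: inc=0.110726, refl=0.110726·0.600000=0.0664; V=3.390139+0.110726+0.066436=3.5673
k=9 load: inc=0.066436, refl=0.066436·0.846154=0.0562; V=3.500866+0.066436+0.056215=3.6235

0 0 source 1.0000
1 5 load 1.8462
2 10 source 2.3538
3 15 load 2.7834
4 20 source 3.0412
5 25 load 3.2593
6 30 source 3.3901
7 35 load 3.5009
8 40 source 3.5673
9 45 load 3.6235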